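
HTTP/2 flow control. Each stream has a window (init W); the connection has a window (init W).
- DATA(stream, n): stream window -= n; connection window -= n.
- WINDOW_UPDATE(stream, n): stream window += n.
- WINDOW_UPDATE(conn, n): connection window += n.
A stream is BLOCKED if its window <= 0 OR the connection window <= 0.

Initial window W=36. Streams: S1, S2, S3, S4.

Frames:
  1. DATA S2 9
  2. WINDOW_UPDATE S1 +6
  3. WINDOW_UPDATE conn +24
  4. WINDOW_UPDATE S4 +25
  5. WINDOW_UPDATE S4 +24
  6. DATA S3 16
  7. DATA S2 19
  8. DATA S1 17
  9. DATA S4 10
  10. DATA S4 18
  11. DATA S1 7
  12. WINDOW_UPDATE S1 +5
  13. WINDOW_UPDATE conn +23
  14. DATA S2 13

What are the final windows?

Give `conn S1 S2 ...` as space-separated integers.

Answer: -26 23 -5 20 57

Derivation:
Op 1: conn=27 S1=36 S2=27 S3=36 S4=36 blocked=[]
Op 2: conn=27 S1=42 S2=27 S3=36 S4=36 blocked=[]
Op 3: conn=51 S1=42 S2=27 S3=36 S4=36 blocked=[]
Op 4: conn=51 S1=42 S2=27 S3=36 S4=61 blocked=[]
Op 5: conn=51 S1=42 S2=27 S3=36 S4=85 blocked=[]
Op 6: conn=35 S1=42 S2=27 S3=20 S4=85 blocked=[]
Op 7: conn=16 S1=42 S2=8 S3=20 S4=85 blocked=[]
Op 8: conn=-1 S1=25 S2=8 S3=20 S4=85 blocked=[1, 2, 3, 4]
Op 9: conn=-11 S1=25 S2=8 S3=20 S4=75 blocked=[1, 2, 3, 4]
Op 10: conn=-29 S1=25 S2=8 S3=20 S4=57 blocked=[1, 2, 3, 4]
Op 11: conn=-36 S1=18 S2=8 S3=20 S4=57 blocked=[1, 2, 3, 4]
Op 12: conn=-36 S1=23 S2=8 S3=20 S4=57 blocked=[1, 2, 3, 4]
Op 13: conn=-13 S1=23 S2=8 S3=20 S4=57 blocked=[1, 2, 3, 4]
Op 14: conn=-26 S1=23 S2=-5 S3=20 S4=57 blocked=[1, 2, 3, 4]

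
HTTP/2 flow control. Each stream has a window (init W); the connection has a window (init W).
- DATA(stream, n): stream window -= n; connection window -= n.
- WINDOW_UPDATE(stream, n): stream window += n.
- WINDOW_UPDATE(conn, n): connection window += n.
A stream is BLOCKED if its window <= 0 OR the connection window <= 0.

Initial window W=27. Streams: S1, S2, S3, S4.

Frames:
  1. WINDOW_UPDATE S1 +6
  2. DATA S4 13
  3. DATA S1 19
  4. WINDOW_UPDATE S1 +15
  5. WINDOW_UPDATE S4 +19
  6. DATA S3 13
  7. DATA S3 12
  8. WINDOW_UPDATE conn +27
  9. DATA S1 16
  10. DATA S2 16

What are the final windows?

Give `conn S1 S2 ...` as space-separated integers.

Answer: -35 13 11 2 33

Derivation:
Op 1: conn=27 S1=33 S2=27 S3=27 S4=27 blocked=[]
Op 2: conn=14 S1=33 S2=27 S3=27 S4=14 blocked=[]
Op 3: conn=-5 S1=14 S2=27 S3=27 S4=14 blocked=[1, 2, 3, 4]
Op 4: conn=-5 S1=29 S2=27 S3=27 S4=14 blocked=[1, 2, 3, 4]
Op 5: conn=-5 S1=29 S2=27 S3=27 S4=33 blocked=[1, 2, 3, 4]
Op 6: conn=-18 S1=29 S2=27 S3=14 S4=33 blocked=[1, 2, 3, 4]
Op 7: conn=-30 S1=29 S2=27 S3=2 S4=33 blocked=[1, 2, 3, 4]
Op 8: conn=-3 S1=29 S2=27 S3=2 S4=33 blocked=[1, 2, 3, 4]
Op 9: conn=-19 S1=13 S2=27 S3=2 S4=33 blocked=[1, 2, 3, 4]
Op 10: conn=-35 S1=13 S2=11 S3=2 S4=33 blocked=[1, 2, 3, 4]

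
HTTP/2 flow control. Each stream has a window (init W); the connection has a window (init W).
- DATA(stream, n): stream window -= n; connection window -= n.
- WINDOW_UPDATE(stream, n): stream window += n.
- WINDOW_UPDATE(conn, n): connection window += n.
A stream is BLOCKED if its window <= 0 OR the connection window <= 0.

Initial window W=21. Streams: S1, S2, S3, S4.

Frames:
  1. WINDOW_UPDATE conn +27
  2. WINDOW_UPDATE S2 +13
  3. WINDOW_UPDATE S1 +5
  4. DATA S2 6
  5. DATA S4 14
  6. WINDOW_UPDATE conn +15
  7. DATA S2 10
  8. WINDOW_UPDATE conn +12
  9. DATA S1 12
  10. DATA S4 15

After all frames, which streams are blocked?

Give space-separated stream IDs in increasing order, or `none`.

Answer: S4

Derivation:
Op 1: conn=48 S1=21 S2=21 S3=21 S4=21 blocked=[]
Op 2: conn=48 S1=21 S2=34 S3=21 S4=21 blocked=[]
Op 3: conn=48 S1=26 S2=34 S3=21 S4=21 blocked=[]
Op 4: conn=42 S1=26 S2=28 S3=21 S4=21 blocked=[]
Op 5: conn=28 S1=26 S2=28 S3=21 S4=7 blocked=[]
Op 6: conn=43 S1=26 S2=28 S3=21 S4=7 blocked=[]
Op 7: conn=33 S1=26 S2=18 S3=21 S4=7 blocked=[]
Op 8: conn=45 S1=26 S2=18 S3=21 S4=7 blocked=[]
Op 9: conn=33 S1=14 S2=18 S3=21 S4=7 blocked=[]
Op 10: conn=18 S1=14 S2=18 S3=21 S4=-8 blocked=[4]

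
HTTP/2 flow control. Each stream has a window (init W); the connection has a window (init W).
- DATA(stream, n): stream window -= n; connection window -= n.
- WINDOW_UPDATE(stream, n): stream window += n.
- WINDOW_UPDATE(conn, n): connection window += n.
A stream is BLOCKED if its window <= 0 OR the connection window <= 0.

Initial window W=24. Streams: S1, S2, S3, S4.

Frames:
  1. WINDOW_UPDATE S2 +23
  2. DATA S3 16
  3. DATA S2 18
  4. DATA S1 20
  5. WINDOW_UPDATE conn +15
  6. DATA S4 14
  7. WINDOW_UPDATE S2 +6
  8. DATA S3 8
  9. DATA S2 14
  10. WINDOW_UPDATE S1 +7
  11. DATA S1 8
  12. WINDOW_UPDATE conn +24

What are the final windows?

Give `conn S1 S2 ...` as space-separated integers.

Answer: -35 3 21 0 10

Derivation:
Op 1: conn=24 S1=24 S2=47 S3=24 S4=24 blocked=[]
Op 2: conn=8 S1=24 S2=47 S3=8 S4=24 blocked=[]
Op 3: conn=-10 S1=24 S2=29 S3=8 S4=24 blocked=[1, 2, 3, 4]
Op 4: conn=-30 S1=4 S2=29 S3=8 S4=24 blocked=[1, 2, 3, 4]
Op 5: conn=-15 S1=4 S2=29 S3=8 S4=24 blocked=[1, 2, 3, 4]
Op 6: conn=-29 S1=4 S2=29 S3=8 S4=10 blocked=[1, 2, 3, 4]
Op 7: conn=-29 S1=4 S2=35 S3=8 S4=10 blocked=[1, 2, 3, 4]
Op 8: conn=-37 S1=4 S2=35 S3=0 S4=10 blocked=[1, 2, 3, 4]
Op 9: conn=-51 S1=4 S2=21 S3=0 S4=10 blocked=[1, 2, 3, 4]
Op 10: conn=-51 S1=11 S2=21 S3=0 S4=10 blocked=[1, 2, 3, 4]
Op 11: conn=-59 S1=3 S2=21 S3=0 S4=10 blocked=[1, 2, 3, 4]
Op 12: conn=-35 S1=3 S2=21 S3=0 S4=10 blocked=[1, 2, 3, 4]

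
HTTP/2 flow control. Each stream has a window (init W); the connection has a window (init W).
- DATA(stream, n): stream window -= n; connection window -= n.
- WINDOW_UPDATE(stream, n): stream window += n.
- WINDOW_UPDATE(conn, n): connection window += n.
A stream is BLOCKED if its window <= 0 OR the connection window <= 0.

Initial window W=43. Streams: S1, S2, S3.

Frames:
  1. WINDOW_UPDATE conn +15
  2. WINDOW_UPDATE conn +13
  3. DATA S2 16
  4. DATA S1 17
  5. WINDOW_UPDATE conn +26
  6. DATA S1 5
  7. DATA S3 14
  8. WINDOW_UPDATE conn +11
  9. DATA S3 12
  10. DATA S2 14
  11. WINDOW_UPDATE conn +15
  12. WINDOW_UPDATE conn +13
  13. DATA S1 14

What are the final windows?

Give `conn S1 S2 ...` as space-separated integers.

Op 1: conn=58 S1=43 S2=43 S3=43 blocked=[]
Op 2: conn=71 S1=43 S2=43 S3=43 blocked=[]
Op 3: conn=55 S1=43 S2=27 S3=43 blocked=[]
Op 4: conn=38 S1=26 S2=27 S3=43 blocked=[]
Op 5: conn=64 S1=26 S2=27 S3=43 blocked=[]
Op 6: conn=59 S1=21 S2=27 S3=43 blocked=[]
Op 7: conn=45 S1=21 S2=27 S3=29 blocked=[]
Op 8: conn=56 S1=21 S2=27 S3=29 blocked=[]
Op 9: conn=44 S1=21 S2=27 S3=17 blocked=[]
Op 10: conn=30 S1=21 S2=13 S3=17 blocked=[]
Op 11: conn=45 S1=21 S2=13 S3=17 blocked=[]
Op 12: conn=58 S1=21 S2=13 S3=17 blocked=[]
Op 13: conn=44 S1=7 S2=13 S3=17 blocked=[]

Answer: 44 7 13 17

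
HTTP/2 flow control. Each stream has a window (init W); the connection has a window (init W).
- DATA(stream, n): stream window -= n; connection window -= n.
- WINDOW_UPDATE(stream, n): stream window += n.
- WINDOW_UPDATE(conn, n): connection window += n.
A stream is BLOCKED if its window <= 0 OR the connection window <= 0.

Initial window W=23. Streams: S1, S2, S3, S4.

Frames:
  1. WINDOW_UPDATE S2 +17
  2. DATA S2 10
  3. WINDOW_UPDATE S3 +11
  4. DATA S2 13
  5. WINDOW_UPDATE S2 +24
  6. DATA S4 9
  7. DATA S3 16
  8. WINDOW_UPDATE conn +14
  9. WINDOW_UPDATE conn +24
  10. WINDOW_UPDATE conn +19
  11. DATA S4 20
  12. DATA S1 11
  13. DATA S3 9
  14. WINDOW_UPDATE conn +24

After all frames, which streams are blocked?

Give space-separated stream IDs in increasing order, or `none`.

Answer: S4

Derivation:
Op 1: conn=23 S1=23 S2=40 S3=23 S4=23 blocked=[]
Op 2: conn=13 S1=23 S2=30 S3=23 S4=23 blocked=[]
Op 3: conn=13 S1=23 S2=30 S3=34 S4=23 blocked=[]
Op 4: conn=0 S1=23 S2=17 S3=34 S4=23 blocked=[1, 2, 3, 4]
Op 5: conn=0 S1=23 S2=41 S3=34 S4=23 blocked=[1, 2, 3, 4]
Op 6: conn=-9 S1=23 S2=41 S3=34 S4=14 blocked=[1, 2, 3, 4]
Op 7: conn=-25 S1=23 S2=41 S3=18 S4=14 blocked=[1, 2, 3, 4]
Op 8: conn=-11 S1=23 S2=41 S3=18 S4=14 blocked=[1, 2, 3, 4]
Op 9: conn=13 S1=23 S2=41 S3=18 S4=14 blocked=[]
Op 10: conn=32 S1=23 S2=41 S3=18 S4=14 blocked=[]
Op 11: conn=12 S1=23 S2=41 S3=18 S4=-6 blocked=[4]
Op 12: conn=1 S1=12 S2=41 S3=18 S4=-6 blocked=[4]
Op 13: conn=-8 S1=12 S2=41 S3=9 S4=-6 blocked=[1, 2, 3, 4]
Op 14: conn=16 S1=12 S2=41 S3=9 S4=-6 blocked=[4]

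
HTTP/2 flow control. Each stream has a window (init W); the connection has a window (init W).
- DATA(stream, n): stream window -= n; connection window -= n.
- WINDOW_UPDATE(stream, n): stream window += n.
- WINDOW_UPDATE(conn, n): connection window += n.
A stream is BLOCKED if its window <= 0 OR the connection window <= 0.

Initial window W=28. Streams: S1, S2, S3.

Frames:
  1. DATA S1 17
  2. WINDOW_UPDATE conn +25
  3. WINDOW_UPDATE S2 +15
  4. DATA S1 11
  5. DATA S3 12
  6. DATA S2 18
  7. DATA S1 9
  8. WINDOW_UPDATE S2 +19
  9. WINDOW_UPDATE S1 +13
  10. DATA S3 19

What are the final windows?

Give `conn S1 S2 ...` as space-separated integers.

Answer: -33 4 44 -3

Derivation:
Op 1: conn=11 S1=11 S2=28 S3=28 blocked=[]
Op 2: conn=36 S1=11 S2=28 S3=28 blocked=[]
Op 3: conn=36 S1=11 S2=43 S3=28 blocked=[]
Op 4: conn=25 S1=0 S2=43 S3=28 blocked=[1]
Op 5: conn=13 S1=0 S2=43 S3=16 blocked=[1]
Op 6: conn=-5 S1=0 S2=25 S3=16 blocked=[1, 2, 3]
Op 7: conn=-14 S1=-9 S2=25 S3=16 blocked=[1, 2, 3]
Op 8: conn=-14 S1=-9 S2=44 S3=16 blocked=[1, 2, 3]
Op 9: conn=-14 S1=4 S2=44 S3=16 blocked=[1, 2, 3]
Op 10: conn=-33 S1=4 S2=44 S3=-3 blocked=[1, 2, 3]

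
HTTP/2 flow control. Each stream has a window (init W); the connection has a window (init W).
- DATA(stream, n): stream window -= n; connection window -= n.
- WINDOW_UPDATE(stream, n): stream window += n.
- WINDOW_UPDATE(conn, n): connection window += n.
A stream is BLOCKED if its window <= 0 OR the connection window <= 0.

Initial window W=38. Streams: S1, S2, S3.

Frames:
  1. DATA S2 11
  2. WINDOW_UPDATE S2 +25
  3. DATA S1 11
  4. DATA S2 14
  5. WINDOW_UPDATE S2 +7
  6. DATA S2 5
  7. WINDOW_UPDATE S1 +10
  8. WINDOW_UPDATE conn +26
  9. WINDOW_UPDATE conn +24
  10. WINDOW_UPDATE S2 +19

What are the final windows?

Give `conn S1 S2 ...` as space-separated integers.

Answer: 47 37 59 38

Derivation:
Op 1: conn=27 S1=38 S2=27 S3=38 blocked=[]
Op 2: conn=27 S1=38 S2=52 S3=38 blocked=[]
Op 3: conn=16 S1=27 S2=52 S3=38 blocked=[]
Op 4: conn=2 S1=27 S2=38 S3=38 blocked=[]
Op 5: conn=2 S1=27 S2=45 S3=38 blocked=[]
Op 6: conn=-3 S1=27 S2=40 S3=38 blocked=[1, 2, 3]
Op 7: conn=-3 S1=37 S2=40 S3=38 blocked=[1, 2, 3]
Op 8: conn=23 S1=37 S2=40 S3=38 blocked=[]
Op 9: conn=47 S1=37 S2=40 S3=38 blocked=[]
Op 10: conn=47 S1=37 S2=59 S3=38 blocked=[]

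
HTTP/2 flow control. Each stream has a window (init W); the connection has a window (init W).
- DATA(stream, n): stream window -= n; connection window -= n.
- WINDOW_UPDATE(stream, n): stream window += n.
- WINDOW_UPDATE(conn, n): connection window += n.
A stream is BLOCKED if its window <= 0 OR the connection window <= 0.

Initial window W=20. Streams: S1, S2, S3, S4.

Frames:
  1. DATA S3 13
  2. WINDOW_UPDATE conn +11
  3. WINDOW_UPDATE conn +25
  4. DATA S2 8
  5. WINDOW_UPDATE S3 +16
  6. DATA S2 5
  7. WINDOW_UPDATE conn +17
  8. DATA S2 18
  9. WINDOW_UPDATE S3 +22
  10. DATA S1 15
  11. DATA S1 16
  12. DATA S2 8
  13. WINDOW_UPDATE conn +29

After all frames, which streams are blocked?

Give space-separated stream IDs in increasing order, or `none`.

Op 1: conn=7 S1=20 S2=20 S3=7 S4=20 blocked=[]
Op 2: conn=18 S1=20 S2=20 S3=7 S4=20 blocked=[]
Op 3: conn=43 S1=20 S2=20 S3=7 S4=20 blocked=[]
Op 4: conn=35 S1=20 S2=12 S3=7 S4=20 blocked=[]
Op 5: conn=35 S1=20 S2=12 S3=23 S4=20 blocked=[]
Op 6: conn=30 S1=20 S2=7 S3=23 S4=20 blocked=[]
Op 7: conn=47 S1=20 S2=7 S3=23 S4=20 blocked=[]
Op 8: conn=29 S1=20 S2=-11 S3=23 S4=20 blocked=[2]
Op 9: conn=29 S1=20 S2=-11 S3=45 S4=20 blocked=[2]
Op 10: conn=14 S1=5 S2=-11 S3=45 S4=20 blocked=[2]
Op 11: conn=-2 S1=-11 S2=-11 S3=45 S4=20 blocked=[1, 2, 3, 4]
Op 12: conn=-10 S1=-11 S2=-19 S3=45 S4=20 blocked=[1, 2, 3, 4]
Op 13: conn=19 S1=-11 S2=-19 S3=45 S4=20 blocked=[1, 2]

Answer: S1 S2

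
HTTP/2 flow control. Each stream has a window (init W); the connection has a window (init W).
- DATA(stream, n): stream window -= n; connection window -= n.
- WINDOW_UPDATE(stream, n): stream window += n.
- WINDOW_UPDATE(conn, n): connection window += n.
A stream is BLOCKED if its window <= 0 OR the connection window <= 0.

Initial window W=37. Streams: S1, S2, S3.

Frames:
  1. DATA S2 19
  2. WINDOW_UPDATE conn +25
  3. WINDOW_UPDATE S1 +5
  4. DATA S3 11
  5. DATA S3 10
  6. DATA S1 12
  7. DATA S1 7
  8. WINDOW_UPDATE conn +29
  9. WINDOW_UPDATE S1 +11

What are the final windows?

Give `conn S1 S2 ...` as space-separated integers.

Answer: 32 34 18 16

Derivation:
Op 1: conn=18 S1=37 S2=18 S3=37 blocked=[]
Op 2: conn=43 S1=37 S2=18 S3=37 blocked=[]
Op 3: conn=43 S1=42 S2=18 S3=37 blocked=[]
Op 4: conn=32 S1=42 S2=18 S3=26 blocked=[]
Op 5: conn=22 S1=42 S2=18 S3=16 blocked=[]
Op 6: conn=10 S1=30 S2=18 S3=16 blocked=[]
Op 7: conn=3 S1=23 S2=18 S3=16 blocked=[]
Op 8: conn=32 S1=23 S2=18 S3=16 blocked=[]
Op 9: conn=32 S1=34 S2=18 S3=16 blocked=[]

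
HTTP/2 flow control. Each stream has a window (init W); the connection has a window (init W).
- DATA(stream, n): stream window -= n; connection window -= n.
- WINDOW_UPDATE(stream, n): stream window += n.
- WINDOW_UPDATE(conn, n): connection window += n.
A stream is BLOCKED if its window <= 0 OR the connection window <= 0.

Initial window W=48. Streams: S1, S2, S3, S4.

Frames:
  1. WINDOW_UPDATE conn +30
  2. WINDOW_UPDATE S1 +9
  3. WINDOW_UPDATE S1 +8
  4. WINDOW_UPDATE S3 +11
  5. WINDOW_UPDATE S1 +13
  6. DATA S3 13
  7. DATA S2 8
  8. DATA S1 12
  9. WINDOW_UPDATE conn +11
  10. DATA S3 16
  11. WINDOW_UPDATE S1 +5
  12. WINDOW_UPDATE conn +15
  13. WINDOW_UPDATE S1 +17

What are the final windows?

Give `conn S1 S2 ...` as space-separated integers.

Answer: 55 88 40 30 48

Derivation:
Op 1: conn=78 S1=48 S2=48 S3=48 S4=48 blocked=[]
Op 2: conn=78 S1=57 S2=48 S3=48 S4=48 blocked=[]
Op 3: conn=78 S1=65 S2=48 S3=48 S4=48 blocked=[]
Op 4: conn=78 S1=65 S2=48 S3=59 S4=48 blocked=[]
Op 5: conn=78 S1=78 S2=48 S3=59 S4=48 blocked=[]
Op 6: conn=65 S1=78 S2=48 S3=46 S4=48 blocked=[]
Op 7: conn=57 S1=78 S2=40 S3=46 S4=48 blocked=[]
Op 8: conn=45 S1=66 S2=40 S3=46 S4=48 blocked=[]
Op 9: conn=56 S1=66 S2=40 S3=46 S4=48 blocked=[]
Op 10: conn=40 S1=66 S2=40 S3=30 S4=48 blocked=[]
Op 11: conn=40 S1=71 S2=40 S3=30 S4=48 blocked=[]
Op 12: conn=55 S1=71 S2=40 S3=30 S4=48 blocked=[]
Op 13: conn=55 S1=88 S2=40 S3=30 S4=48 blocked=[]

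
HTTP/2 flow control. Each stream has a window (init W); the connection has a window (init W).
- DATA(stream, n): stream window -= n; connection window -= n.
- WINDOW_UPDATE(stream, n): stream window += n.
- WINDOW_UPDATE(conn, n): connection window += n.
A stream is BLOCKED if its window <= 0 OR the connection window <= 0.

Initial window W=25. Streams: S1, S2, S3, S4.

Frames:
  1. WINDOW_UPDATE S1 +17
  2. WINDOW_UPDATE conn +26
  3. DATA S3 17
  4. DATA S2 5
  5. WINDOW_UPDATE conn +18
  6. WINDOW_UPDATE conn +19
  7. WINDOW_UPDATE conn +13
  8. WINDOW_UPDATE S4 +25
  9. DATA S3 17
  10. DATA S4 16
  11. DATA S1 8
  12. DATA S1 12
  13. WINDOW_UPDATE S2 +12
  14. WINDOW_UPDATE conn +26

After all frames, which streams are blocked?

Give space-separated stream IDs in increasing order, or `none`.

Answer: S3

Derivation:
Op 1: conn=25 S1=42 S2=25 S3=25 S4=25 blocked=[]
Op 2: conn=51 S1=42 S2=25 S3=25 S4=25 blocked=[]
Op 3: conn=34 S1=42 S2=25 S3=8 S4=25 blocked=[]
Op 4: conn=29 S1=42 S2=20 S3=8 S4=25 blocked=[]
Op 5: conn=47 S1=42 S2=20 S3=8 S4=25 blocked=[]
Op 6: conn=66 S1=42 S2=20 S3=8 S4=25 blocked=[]
Op 7: conn=79 S1=42 S2=20 S3=8 S4=25 blocked=[]
Op 8: conn=79 S1=42 S2=20 S3=8 S4=50 blocked=[]
Op 9: conn=62 S1=42 S2=20 S3=-9 S4=50 blocked=[3]
Op 10: conn=46 S1=42 S2=20 S3=-9 S4=34 blocked=[3]
Op 11: conn=38 S1=34 S2=20 S3=-9 S4=34 blocked=[3]
Op 12: conn=26 S1=22 S2=20 S3=-9 S4=34 blocked=[3]
Op 13: conn=26 S1=22 S2=32 S3=-9 S4=34 blocked=[3]
Op 14: conn=52 S1=22 S2=32 S3=-9 S4=34 blocked=[3]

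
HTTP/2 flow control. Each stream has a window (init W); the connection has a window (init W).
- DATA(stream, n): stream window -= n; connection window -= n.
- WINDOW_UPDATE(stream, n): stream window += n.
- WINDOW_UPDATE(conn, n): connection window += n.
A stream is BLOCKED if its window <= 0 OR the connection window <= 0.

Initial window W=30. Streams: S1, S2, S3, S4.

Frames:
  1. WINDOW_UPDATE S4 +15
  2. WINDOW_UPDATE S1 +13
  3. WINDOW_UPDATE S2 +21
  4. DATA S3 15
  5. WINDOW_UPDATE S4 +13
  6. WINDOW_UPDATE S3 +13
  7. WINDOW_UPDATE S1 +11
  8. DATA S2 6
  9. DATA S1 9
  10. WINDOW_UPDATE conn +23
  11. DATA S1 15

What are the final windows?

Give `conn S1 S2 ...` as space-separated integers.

Answer: 8 30 45 28 58

Derivation:
Op 1: conn=30 S1=30 S2=30 S3=30 S4=45 blocked=[]
Op 2: conn=30 S1=43 S2=30 S3=30 S4=45 blocked=[]
Op 3: conn=30 S1=43 S2=51 S3=30 S4=45 blocked=[]
Op 4: conn=15 S1=43 S2=51 S3=15 S4=45 blocked=[]
Op 5: conn=15 S1=43 S2=51 S3=15 S4=58 blocked=[]
Op 6: conn=15 S1=43 S2=51 S3=28 S4=58 blocked=[]
Op 7: conn=15 S1=54 S2=51 S3=28 S4=58 blocked=[]
Op 8: conn=9 S1=54 S2=45 S3=28 S4=58 blocked=[]
Op 9: conn=0 S1=45 S2=45 S3=28 S4=58 blocked=[1, 2, 3, 4]
Op 10: conn=23 S1=45 S2=45 S3=28 S4=58 blocked=[]
Op 11: conn=8 S1=30 S2=45 S3=28 S4=58 blocked=[]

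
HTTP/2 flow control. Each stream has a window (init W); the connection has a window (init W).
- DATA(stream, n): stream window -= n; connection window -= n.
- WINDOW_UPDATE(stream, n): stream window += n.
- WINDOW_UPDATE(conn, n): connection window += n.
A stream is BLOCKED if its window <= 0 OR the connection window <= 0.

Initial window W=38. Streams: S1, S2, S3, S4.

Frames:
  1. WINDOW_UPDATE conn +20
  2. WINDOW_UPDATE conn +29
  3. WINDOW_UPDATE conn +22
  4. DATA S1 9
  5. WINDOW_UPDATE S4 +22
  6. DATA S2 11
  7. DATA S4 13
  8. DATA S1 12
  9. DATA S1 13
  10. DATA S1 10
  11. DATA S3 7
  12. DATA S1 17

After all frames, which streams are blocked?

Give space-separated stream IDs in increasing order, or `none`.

Answer: S1

Derivation:
Op 1: conn=58 S1=38 S2=38 S3=38 S4=38 blocked=[]
Op 2: conn=87 S1=38 S2=38 S3=38 S4=38 blocked=[]
Op 3: conn=109 S1=38 S2=38 S3=38 S4=38 blocked=[]
Op 4: conn=100 S1=29 S2=38 S3=38 S4=38 blocked=[]
Op 5: conn=100 S1=29 S2=38 S3=38 S4=60 blocked=[]
Op 6: conn=89 S1=29 S2=27 S3=38 S4=60 blocked=[]
Op 7: conn=76 S1=29 S2=27 S3=38 S4=47 blocked=[]
Op 8: conn=64 S1=17 S2=27 S3=38 S4=47 blocked=[]
Op 9: conn=51 S1=4 S2=27 S3=38 S4=47 blocked=[]
Op 10: conn=41 S1=-6 S2=27 S3=38 S4=47 blocked=[1]
Op 11: conn=34 S1=-6 S2=27 S3=31 S4=47 blocked=[1]
Op 12: conn=17 S1=-23 S2=27 S3=31 S4=47 blocked=[1]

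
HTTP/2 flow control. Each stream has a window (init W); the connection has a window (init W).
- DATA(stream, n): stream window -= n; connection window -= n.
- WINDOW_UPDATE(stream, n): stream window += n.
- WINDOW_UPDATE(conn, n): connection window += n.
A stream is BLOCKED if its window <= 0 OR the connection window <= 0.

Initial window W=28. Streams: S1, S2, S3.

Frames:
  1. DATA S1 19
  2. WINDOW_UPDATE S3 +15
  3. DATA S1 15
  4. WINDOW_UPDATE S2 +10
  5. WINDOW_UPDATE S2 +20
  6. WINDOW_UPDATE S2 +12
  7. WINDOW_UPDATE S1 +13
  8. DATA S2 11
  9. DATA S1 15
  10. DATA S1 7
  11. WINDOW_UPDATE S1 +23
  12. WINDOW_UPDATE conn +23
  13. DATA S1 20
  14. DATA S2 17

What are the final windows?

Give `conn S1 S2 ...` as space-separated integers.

Op 1: conn=9 S1=9 S2=28 S3=28 blocked=[]
Op 2: conn=9 S1=9 S2=28 S3=43 blocked=[]
Op 3: conn=-6 S1=-6 S2=28 S3=43 blocked=[1, 2, 3]
Op 4: conn=-6 S1=-6 S2=38 S3=43 blocked=[1, 2, 3]
Op 5: conn=-6 S1=-6 S2=58 S3=43 blocked=[1, 2, 3]
Op 6: conn=-6 S1=-6 S2=70 S3=43 blocked=[1, 2, 3]
Op 7: conn=-6 S1=7 S2=70 S3=43 blocked=[1, 2, 3]
Op 8: conn=-17 S1=7 S2=59 S3=43 blocked=[1, 2, 3]
Op 9: conn=-32 S1=-8 S2=59 S3=43 blocked=[1, 2, 3]
Op 10: conn=-39 S1=-15 S2=59 S3=43 blocked=[1, 2, 3]
Op 11: conn=-39 S1=8 S2=59 S3=43 blocked=[1, 2, 3]
Op 12: conn=-16 S1=8 S2=59 S3=43 blocked=[1, 2, 3]
Op 13: conn=-36 S1=-12 S2=59 S3=43 blocked=[1, 2, 3]
Op 14: conn=-53 S1=-12 S2=42 S3=43 blocked=[1, 2, 3]

Answer: -53 -12 42 43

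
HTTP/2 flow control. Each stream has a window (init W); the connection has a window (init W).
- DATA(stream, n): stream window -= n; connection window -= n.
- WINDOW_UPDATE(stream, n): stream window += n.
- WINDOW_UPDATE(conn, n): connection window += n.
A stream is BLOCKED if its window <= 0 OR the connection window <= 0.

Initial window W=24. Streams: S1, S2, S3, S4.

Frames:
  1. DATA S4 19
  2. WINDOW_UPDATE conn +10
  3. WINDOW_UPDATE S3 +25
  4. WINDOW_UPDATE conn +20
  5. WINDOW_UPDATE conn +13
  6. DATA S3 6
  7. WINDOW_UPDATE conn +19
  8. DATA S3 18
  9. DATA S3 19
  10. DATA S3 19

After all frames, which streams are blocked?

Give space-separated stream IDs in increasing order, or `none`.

Answer: S3

Derivation:
Op 1: conn=5 S1=24 S2=24 S3=24 S4=5 blocked=[]
Op 2: conn=15 S1=24 S2=24 S3=24 S4=5 blocked=[]
Op 3: conn=15 S1=24 S2=24 S3=49 S4=5 blocked=[]
Op 4: conn=35 S1=24 S2=24 S3=49 S4=5 blocked=[]
Op 5: conn=48 S1=24 S2=24 S3=49 S4=5 blocked=[]
Op 6: conn=42 S1=24 S2=24 S3=43 S4=5 blocked=[]
Op 7: conn=61 S1=24 S2=24 S3=43 S4=5 blocked=[]
Op 8: conn=43 S1=24 S2=24 S3=25 S4=5 blocked=[]
Op 9: conn=24 S1=24 S2=24 S3=6 S4=5 blocked=[]
Op 10: conn=5 S1=24 S2=24 S3=-13 S4=5 blocked=[3]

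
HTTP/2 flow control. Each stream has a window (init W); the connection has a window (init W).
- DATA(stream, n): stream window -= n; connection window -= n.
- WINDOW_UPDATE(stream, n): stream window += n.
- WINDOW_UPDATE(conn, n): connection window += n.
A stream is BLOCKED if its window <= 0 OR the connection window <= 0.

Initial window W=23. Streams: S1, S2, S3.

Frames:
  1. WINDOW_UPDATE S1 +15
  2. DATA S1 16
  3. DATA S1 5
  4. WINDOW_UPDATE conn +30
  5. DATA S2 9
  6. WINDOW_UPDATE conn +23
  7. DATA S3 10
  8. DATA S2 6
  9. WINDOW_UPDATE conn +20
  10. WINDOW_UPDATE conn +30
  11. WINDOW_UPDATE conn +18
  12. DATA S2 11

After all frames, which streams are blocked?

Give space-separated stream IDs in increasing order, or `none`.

Answer: S2

Derivation:
Op 1: conn=23 S1=38 S2=23 S3=23 blocked=[]
Op 2: conn=7 S1=22 S2=23 S3=23 blocked=[]
Op 3: conn=2 S1=17 S2=23 S3=23 blocked=[]
Op 4: conn=32 S1=17 S2=23 S3=23 blocked=[]
Op 5: conn=23 S1=17 S2=14 S3=23 blocked=[]
Op 6: conn=46 S1=17 S2=14 S3=23 blocked=[]
Op 7: conn=36 S1=17 S2=14 S3=13 blocked=[]
Op 8: conn=30 S1=17 S2=8 S3=13 blocked=[]
Op 9: conn=50 S1=17 S2=8 S3=13 blocked=[]
Op 10: conn=80 S1=17 S2=8 S3=13 blocked=[]
Op 11: conn=98 S1=17 S2=8 S3=13 blocked=[]
Op 12: conn=87 S1=17 S2=-3 S3=13 blocked=[2]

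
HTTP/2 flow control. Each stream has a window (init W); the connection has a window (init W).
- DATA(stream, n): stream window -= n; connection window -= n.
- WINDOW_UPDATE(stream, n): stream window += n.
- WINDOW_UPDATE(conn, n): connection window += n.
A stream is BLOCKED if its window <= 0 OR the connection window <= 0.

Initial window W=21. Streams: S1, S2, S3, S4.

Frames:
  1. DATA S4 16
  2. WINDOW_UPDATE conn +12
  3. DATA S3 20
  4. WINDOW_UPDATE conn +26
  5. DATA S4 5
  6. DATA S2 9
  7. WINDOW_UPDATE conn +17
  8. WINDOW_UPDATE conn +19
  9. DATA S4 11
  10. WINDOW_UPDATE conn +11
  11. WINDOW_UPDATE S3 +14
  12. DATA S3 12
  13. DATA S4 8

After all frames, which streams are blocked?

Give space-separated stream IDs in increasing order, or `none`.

Op 1: conn=5 S1=21 S2=21 S3=21 S4=5 blocked=[]
Op 2: conn=17 S1=21 S2=21 S3=21 S4=5 blocked=[]
Op 3: conn=-3 S1=21 S2=21 S3=1 S4=5 blocked=[1, 2, 3, 4]
Op 4: conn=23 S1=21 S2=21 S3=1 S4=5 blocked=[]
Op 5: conn=18 S1=21 S2=21 S3=1 S4=0 blocked=[4]
Op 6: conn=9 S1=21 S2=12 S3=1 S4=0 blocked=[4]
Op 7: conn=26 S1=21 S2=12 S3=1 S4=0 blocked=[4]
Op 8: conn=45 S1=21 S2=12 S3=1 S4=0 blocked=[4]
Op 9: conn=34 S1=21 S2=12 S3=1 S4=-11 blocked=[4]
Op 10: conn=45 S1=21 S2=12 S3=1 S4=-11 blocked=[4]
Op 11: conn=45 S1=21 S2=12 S3=15 S4=-11 blocked=[4]
Op 12: conn=33 S1=21 S2=12 S3=3 S4=-11 blocked=[4]
Op 13: conn=25 S1=21 S2=12 S3=3 S4=-19 blocked=[4]

Answer: S4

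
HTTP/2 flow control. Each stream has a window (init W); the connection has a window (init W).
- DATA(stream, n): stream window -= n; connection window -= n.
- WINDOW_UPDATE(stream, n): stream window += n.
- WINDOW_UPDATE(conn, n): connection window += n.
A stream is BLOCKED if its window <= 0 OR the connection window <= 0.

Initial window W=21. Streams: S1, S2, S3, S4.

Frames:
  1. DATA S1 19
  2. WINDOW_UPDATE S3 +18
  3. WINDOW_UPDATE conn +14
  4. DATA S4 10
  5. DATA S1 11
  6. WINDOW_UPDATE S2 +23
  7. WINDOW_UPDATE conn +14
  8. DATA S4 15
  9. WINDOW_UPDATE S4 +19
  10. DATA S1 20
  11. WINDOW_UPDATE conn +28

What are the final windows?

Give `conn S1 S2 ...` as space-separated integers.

Op 1: conn=2 S1=2 S2=21 S3=21 S4=21 blocked=[]
Op 2: conn=2 S1=2 S2=21 S3=39 S4=21 blocked=[]
Op 3: conn=16 S1=2 S2=21 S3=39 S4=21 blocked=[]
Op 4: conn=6 S1=2 S2=21 S3=39 S4=11 blocked=[]
Op 5: conn=-5 S1=-9 S2=21 S3=39 S4=11 blocked=[1, 2, 3, 4]
Op 6: conn=-5 S1=-9 S2=44 S3=39 S4=11 blocked=[1, 2, 3, 4]
Op 7: conn=9 S1=-9 S2=44 S3=39 S4=11 blocked=[1]
Op 8: conn=-6 S1=-9 S2=44 S3=39 S4=-4 blocked=[1, 2, 3, 4]
Op 9: conn=-6 S1=-9 S2=44 S3=39 S4=15 blocked=[1, 2, 3, 4]
Op 10: conn=-26 S1=-29 S2=44 S3=39 S4=15 blocked=[1, 2, 3, 4]
Op 11: conn=2 S1=-29 S2=44 S3=39 S4=15 blocked=[1]

Answer: 2 -29 44 39 15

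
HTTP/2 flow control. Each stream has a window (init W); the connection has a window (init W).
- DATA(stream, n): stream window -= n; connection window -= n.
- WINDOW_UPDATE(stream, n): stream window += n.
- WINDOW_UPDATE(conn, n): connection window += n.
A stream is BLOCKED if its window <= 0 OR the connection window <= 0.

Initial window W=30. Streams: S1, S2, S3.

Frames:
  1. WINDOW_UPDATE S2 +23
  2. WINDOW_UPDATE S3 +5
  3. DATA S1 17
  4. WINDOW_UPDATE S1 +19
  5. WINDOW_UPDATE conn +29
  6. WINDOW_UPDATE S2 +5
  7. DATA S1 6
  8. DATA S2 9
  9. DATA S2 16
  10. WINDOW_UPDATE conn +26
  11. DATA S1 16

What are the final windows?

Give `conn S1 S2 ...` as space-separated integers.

Answer: 21 10 33 35

Derivation:
Op 1: conn=30 S1=30 S2=53 S3=30 blocked=[]
Op 2: conn=30 S1=30 S2=53 S3=35 blocked=[]
Op 3: conn=13 S1=13 S2=53 S3=35 blocked=[]
Op 4: conn=13 S1=32 S2=53 S3=35 blocked=[]
Op 5: conn=42 S1=32 S2=53 S3=35 blocked=[]
Op 6: conn=42 S1=32 S2=58 S3=35 blocked=[]
Op 7: conn=36 S1=26 S2=58 S3=35 blocked=[]
Op 8: conn=27 S1=26 S2=49 S3=35 blocked=[]
Op 9: conn=11 S1=26 S2=33 S3=35 blocked=[]
Op 10: conn=37 S1=26 S2=33 S3=35 blocked=[]
Op 11: conn=21 S1=10 S2=33 S3=35 blocked=[]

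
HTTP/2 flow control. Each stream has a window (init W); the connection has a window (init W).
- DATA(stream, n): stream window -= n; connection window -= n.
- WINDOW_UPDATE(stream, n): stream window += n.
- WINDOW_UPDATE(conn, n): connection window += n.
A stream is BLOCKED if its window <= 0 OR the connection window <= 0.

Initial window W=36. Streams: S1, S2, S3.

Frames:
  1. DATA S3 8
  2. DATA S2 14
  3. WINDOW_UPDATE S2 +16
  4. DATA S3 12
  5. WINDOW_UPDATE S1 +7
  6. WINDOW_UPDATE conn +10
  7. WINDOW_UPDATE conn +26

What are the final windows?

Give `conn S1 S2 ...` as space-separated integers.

Op 1: conn=28 S1=36 S2=36 S3=28 blocked=[]
Op 2: conn=14 S1=36 S2=22 S3=28 blocked=[]
Op 3: conn=14 S1=36 S2=38 S3=28 blocked=[]
Op 4: conn=2 S1=36 S2=38 S3=16 blocked=[]
Op 5: conn=2 S1=43 S2=38 S3=16 blocked=[]
Op 6: conn=12 S1=43 S2=38 S3=16 blocked=[]
Op 7: conn=38 S1=43 S2=38 S3=16 blocked=[]

Answer: 38 43 38 16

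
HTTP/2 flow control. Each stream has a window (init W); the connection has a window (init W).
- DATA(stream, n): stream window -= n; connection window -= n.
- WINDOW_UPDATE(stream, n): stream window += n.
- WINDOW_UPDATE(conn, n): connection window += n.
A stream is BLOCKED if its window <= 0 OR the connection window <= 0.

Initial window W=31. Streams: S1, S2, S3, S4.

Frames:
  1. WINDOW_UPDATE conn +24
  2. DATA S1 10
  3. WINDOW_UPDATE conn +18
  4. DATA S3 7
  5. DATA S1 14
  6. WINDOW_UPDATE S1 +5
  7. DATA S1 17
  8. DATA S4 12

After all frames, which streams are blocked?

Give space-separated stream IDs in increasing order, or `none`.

Op 1: conn=55 S1=31 S2=31 S3=31 S4=31 blocked=[]
Op 2: conn=45 S1=21 S2=31 S3=31 S4=31 blocked=[]
Op 3: conn=63 S1=21 S2=31 S3=31 S4=31 blocked=[]
Op 4: conn=56 S1=21 S2=31 S3=24 S4=31 blocked=[]
Op 5: conn=42 S1=7 S2=31 S3=24 S4=31 blocked=[]
Op 6: conn=42 S1=12 S2=31 S3=24 S4=31 blocked=[]
Op 7: conn=25 S1=-5 S2=31 S3=24 S4=31 blocked=[1]
Op 8: conn=13 S1=-5 S2=31 S3=24 S4=19 blocked=[1]

Answer: S1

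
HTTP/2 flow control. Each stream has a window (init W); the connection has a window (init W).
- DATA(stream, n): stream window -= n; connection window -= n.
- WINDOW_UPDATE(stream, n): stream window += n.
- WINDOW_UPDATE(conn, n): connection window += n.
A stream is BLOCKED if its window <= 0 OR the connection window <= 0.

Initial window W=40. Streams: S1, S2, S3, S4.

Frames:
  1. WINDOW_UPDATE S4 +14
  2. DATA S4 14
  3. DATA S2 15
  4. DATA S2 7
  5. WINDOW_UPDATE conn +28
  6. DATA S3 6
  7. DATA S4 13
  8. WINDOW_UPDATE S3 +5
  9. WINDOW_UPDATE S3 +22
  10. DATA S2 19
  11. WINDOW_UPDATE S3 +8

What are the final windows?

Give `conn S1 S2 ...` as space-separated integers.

Answer: -6 40 -1 69 27

Derivation:
Op 1: conn=40 S1=40 S2=40 S3=40 S4=54 blocked=[]
Op 2: conn=26 S1=40 S2=40 S3=40 S4=40 blocked=[]
Op 3: conn=11 S1=40 S2=25 S3=40 S4=40 blocked=[]
Op 4: conn=4 S1=40 S2=18 S3=40 S4=40 blocked=[]
Op 5: conn=32 S1=40 S2=18 S3=40 S4=40 blocked=[]
Op 6: conn=26 S1=40 S2=18 S3=34 S4=40 blocked=[]
Op 7: conn=13 S1=40 S2=18 S3=34 S4=27 blocked=[]
Op 8: conn=13 S1=40 S2=18 S3=39 S4=27 blocked=[]
Op 9: conn=13 S1=40 S2=18 S3=61 S4=27 blocked=[]
Op 10: conn=-6 S1=40 S2=-1 S3=61 S4=27 blocked=[1, 2, 3, 4]
Op 11: conn=-6 S1=40 S2=-1 S3=69 S4=27 blocked=[1, 2, 3, 4]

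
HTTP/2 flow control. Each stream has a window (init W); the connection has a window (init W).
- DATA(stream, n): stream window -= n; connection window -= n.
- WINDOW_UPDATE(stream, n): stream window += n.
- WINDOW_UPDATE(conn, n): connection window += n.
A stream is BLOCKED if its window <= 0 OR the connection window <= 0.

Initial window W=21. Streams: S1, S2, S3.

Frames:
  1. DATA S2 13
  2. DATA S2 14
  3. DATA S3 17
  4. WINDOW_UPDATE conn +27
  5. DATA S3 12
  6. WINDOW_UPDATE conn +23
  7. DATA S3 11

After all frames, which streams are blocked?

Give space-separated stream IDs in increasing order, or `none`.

Op 1: conn=8 S1=21 S2=8 S3=21 blocked=[]
Op 2: conn=-6 S1=21 S2=-6 S3=21 blocked=[1, 2, 3]
Op 3: conn=-23 S1=21 S2=-6 S3=4 blocked=[1, 2, 3]
Op 4: conn=4 S1=21 S2=-6 S3=4 blocked=[2]
Op 5: conn=-8 S1=21 S2=-6 S3=-8 blocked=[1, 2, 3]
Op 6: conn=15 S1=21 S2=-6 S3=-8 blocked=[2, 3]
Op 7: conn=4 S1=21 S2=-6 S3=-19 blocked=[2, 3]

Answer: S2 S3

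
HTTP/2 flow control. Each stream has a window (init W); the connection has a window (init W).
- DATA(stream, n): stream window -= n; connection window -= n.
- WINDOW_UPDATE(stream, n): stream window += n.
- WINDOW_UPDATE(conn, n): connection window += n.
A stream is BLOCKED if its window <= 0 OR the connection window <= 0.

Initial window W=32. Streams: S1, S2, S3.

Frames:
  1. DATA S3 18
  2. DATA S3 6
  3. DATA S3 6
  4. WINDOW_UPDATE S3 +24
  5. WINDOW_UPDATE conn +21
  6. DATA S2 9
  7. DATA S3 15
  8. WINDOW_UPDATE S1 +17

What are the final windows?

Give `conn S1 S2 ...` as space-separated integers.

Op 1: conn=14 S1=32 S2=32 S3=14 blocked=[]
Op 2: conn=8 S1=32 S2=32 S3=8 blocked=[]
Op 3: conn=2 S1=32 S2=32 S3=2 blocked=[]
Op 4: conn=2 S1=32 S2=32 S3=26 blocked=[]
Op 5: conn=23 S1=32 S2=32 S3=26 blocked=[]
Op 6: conn=14 S1=32 S2=23 S3=26 blocked=[]
Op 7: conn=-1 S1=32 S2=23 S3=11 blocked=[1, 2, 3]
Op 8: conn=-1 S1=49 S2=23 S3=11 blocked=[1, 2, 3]

Answer: -1 49 23 11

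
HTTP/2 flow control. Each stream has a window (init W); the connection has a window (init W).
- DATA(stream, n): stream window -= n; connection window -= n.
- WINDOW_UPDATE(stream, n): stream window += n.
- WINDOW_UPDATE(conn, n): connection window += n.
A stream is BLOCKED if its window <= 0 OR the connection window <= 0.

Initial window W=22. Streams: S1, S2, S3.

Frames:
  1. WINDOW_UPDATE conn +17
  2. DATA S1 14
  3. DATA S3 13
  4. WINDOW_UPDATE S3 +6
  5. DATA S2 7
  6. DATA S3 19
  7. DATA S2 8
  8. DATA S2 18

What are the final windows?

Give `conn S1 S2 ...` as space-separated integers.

Answer: -40 8 -11 -4

Derivation:
Op 1: conn=39 S1=22 S2=22 S3=22 blocked=[]
Op 2: conn=25 S1=8 S2=22 S3=22 blocked=[]
Op 3: conn=12 S1=8 S2=22 S3=9 blocked=[]
Op 4: conn=12 S1=8 S2=22 S3=15 blocked=[]
Op 5: conn=5 S1=8 S2=15 S3=15 blocked=[]
Op 6: conn=-14 S1=8 S2=15 S3=-4 blocked=[1, 2, 3]
Op 7: conn=-22 S1=8 S2=7 S3=-4 blocked=[1, 2, 3]
Op 8: conn=-40 S1=8 S2=-11 S3=-4 blocked=[1, 2, 3]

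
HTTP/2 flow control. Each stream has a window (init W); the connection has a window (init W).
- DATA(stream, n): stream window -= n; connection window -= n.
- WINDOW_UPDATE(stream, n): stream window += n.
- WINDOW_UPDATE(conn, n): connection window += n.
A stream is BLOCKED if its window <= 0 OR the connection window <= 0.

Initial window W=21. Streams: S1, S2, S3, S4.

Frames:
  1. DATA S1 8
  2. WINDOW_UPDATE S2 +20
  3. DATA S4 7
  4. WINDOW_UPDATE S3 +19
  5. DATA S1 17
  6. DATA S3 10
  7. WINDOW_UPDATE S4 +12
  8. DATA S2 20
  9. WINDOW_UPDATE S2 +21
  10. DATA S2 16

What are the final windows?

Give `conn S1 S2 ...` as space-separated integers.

Answer: -57 -4 26 30 26

Derivation:
Op 1: conn=13 S1=13 S2=21 S3=21 S4=21 blocked=[]
Op 2: conn=13 S1=13 S2=41 S3=21 S4=21 blocked=[]
Op 3: conn=6 S1=13 S2=41 S3=21 S4=14 blocked=[]
Op 4: conn=6 S1=13 S2=41 S3=40 S4=14 blocked=[]
Op 5: conn=-11 S1=-4 S2=41 S3=40 S4=14 blocked=[1, 2, 3, 4]
Op 6: conn=-21 S1=-4 S2=41 S3=30 S4=14 blocked=[1, 2, 3, 4]
Op 7: conn=-21 S1=-4 S2=41 S3=30 S4=26 blocked=[1, 2, 3, 4]
Op 8: conn=-41 S1=-4 S2=21 S3=30 S4=26 blocked=[1, 2, 3, 4]
Op 9: conn=-41 S1=-4 S2=42 S3=30 S4=26 blocked=[1, 2, 3, 4]
Op 10: conn=-57 S1=-4 S2=26 S3=30 S4=26 blocked=[1, 2, 3, 4]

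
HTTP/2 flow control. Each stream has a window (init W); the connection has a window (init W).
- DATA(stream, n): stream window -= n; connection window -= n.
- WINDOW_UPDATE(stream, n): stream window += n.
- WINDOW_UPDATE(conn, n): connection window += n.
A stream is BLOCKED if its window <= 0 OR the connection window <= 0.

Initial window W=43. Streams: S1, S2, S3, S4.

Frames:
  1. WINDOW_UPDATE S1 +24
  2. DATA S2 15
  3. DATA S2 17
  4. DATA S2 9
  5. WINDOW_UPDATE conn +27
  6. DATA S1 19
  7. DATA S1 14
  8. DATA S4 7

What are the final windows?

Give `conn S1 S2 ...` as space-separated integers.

Op 1: conn=43 S1=67 S2=43 S3=43 S4=43 blocked=[]
Op 2: conn=28 S1=67 S2=28 S3=43 S4=43 blocked=[]
Op 3: conn=11 S1=67 S2=11 S3=43 S4=43 blocked=[]
Op 4: conn=2 S1=67 S2=2 S3=43 S4=43 blocked=[]
Op 5: conn=29 S1=67 S2=2 S3=43 S4=43 blocked=[]
Op 6: conn=10 S1=48 S2=2 S3=43 S4=43 blocked=[]
Op 7: conn=-4 S1=34 S2=2 S3=43 S4=43 blocked=[1, 2, 3, 4]
Op 8: conn=-11 S1=34 S2=2 S3=43 S4=36 blocked=[1, 2, 3, 4]

Answer: -11 34 2 43 36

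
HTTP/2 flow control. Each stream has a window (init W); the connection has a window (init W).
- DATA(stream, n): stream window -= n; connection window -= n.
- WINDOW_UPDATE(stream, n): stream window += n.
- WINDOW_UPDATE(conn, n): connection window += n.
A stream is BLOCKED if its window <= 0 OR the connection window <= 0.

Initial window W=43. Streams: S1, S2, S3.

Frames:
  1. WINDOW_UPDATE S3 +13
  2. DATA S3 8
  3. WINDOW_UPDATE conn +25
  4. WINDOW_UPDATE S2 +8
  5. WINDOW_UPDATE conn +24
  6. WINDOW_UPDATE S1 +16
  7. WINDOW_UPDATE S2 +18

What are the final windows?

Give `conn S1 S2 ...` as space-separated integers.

Op 1: conn=43 S1=43 S2=43 S3=56 blocked=[]
Op 2: conn=35 S1=43 S2=43 S3=48 blocked=[]
Op 3: conn=60 S1=43 S2=43 S3=48 blocked=[]
Op 4: conn=60 S1=43 S2=51 S3=48 blocked=[]
Op 5: conn=84 S1=43 S2=51 S3=48 blocked=[]
Op 6: conn=84 S1=59 S2=51 S3=48 blocked=[]
Op 7: conn=84 S1=59 S2=69 S3=48 blocked=[]

Answer: 84 59 69 48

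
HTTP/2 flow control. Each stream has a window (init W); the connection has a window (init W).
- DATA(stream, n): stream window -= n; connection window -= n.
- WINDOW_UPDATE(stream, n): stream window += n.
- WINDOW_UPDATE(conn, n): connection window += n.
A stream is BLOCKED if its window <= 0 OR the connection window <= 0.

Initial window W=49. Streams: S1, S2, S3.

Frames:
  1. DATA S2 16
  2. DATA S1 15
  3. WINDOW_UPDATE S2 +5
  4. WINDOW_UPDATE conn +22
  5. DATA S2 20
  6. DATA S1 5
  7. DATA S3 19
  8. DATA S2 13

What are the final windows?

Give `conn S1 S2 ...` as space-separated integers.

Op 1: conn=33 S1=49 S2=33 S3=49 blocked=[]
Op 2: conn=18 S1=34 S2=33 S3=49 blocked=[]
Op 3: conn=18 S1=34 S2=38 S3=49 blocked=[]
Op 4: conn=40 S1=34 S2=38 S3=49 blocked=[]
Op 5: conn=20 S1=34 S2=18 S3=49 blocked=[]
Op 6: conn=15 S1=29 S2=18 S3=49 blocked=[]
Op 7: conn=-4 S1=29 S2=18 S3=30 blocked=[1, 2, 3]
Op 8: conn=-17 S1=29 S2=5 S3=30 blocked=[1, 2, 3]

Answer: -17 29 5 30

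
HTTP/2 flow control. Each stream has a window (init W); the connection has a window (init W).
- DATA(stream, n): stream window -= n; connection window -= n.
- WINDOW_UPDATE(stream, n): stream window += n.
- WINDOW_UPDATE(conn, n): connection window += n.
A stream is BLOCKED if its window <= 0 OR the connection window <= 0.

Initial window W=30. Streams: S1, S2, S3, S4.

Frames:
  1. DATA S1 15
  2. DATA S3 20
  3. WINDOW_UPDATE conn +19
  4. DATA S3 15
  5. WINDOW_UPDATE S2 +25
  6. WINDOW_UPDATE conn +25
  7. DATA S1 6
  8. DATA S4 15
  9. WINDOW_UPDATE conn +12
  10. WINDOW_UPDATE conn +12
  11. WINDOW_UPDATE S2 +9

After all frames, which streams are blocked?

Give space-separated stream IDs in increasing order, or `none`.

Op 1: conn=15 S1=15 S2=30 S3=30 S4=30 blocked=[]
Op 2: conn=-5 S1=15 S2=30 S3=10 S4=30 blocked=[1, 2, 3, 4]
Op 3: conn=14 S1=15 S2=30 S3=10 S4=30 blocked=[]
Op 4: conn=-1 S1=15 S2=30 S3=-5 S4=30 blocked=[1, 2, 3, 4]
Op 5: conn=-1 S1=15 S2=55 S3=-5 S4=30 blocked=[1, 2, 3, 4]
Op 6: conn=24 S1=15 S2=55 S3=-5 S4=30 blocked=[3]
Op 7: conn=18 S1=9 S2=55 S3=-5 S4=30 blocked=[3]
Op 8: conn=3 S1=9 S2=55 S3=-5 S4=15 blocked=[3]
Op 9: conn=15 S1=9 S2=55 S3=-5 S4=15 blocked=[3]
Op 10: conn=27 S1=9 S2=55 S3=-5 S4=15 blocked=[3]
Op 11: conn=27 S1=9 S2=64 S3=-5 S4=15 blocked=[3]

Answer: S3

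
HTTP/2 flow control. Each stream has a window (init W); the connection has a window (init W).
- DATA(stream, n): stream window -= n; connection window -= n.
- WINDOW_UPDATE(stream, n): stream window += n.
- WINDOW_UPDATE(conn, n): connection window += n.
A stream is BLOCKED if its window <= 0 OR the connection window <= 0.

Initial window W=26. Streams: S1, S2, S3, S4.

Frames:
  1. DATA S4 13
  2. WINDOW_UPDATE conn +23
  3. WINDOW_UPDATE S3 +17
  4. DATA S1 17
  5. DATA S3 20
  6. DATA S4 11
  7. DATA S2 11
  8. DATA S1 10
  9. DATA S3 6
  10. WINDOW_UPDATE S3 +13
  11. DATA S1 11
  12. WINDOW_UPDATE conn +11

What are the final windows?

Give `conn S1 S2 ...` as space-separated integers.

Answer: -39 -12 15 30 2

Derivation:
Op 1: conn=13 S1=26 S2=26 S3=26 S4=13 blocked=[]
Op 2: conn=36 S1=26 S2=26 S3=26 S4=13 blocked=[]
Op 3: conn=36 S1=26 S2=26 S3=43 S4=13 blocked=[]
Op 4: conn=19 S1=9 S2=26 S3=43 S4=13 blocked=[]
Op 5: conn=-1 S1=9 S2=26 S3=23 S4=13 blocked=[1, 2, 3, 4]
Op 6: conn=-12 S1=9 S2=26 S3=23 S4=2 blocked=[1, 2, 3, 4]
Op 7: conn=-23 S1=9 S2=15 S3=23 S4=2 blocked=[1, 2, 3, 4]
Op 8: conn=-33 S1=-1 S2=15 S3=23 S4=2 blocked=[1, 2, 3, 4]
Op 9: conn=-39 S1=-1 S2=15 S3=17 S4=2 blocked=[1, 2, 3, 4]
Op 10: conn=-39 S1=-1 S2=15 S3=30 S4=2 blocked=[1, 2, 3, 4]
Op 11: conn=-50 S1=-12 S2=15 S3=30 S4=2 blocked=[1, 2, 3, 4]
Op 12: conn=-39 S1=-12 S2=15 S3=30 S4=2 blocked=[1, 2, 3, 4]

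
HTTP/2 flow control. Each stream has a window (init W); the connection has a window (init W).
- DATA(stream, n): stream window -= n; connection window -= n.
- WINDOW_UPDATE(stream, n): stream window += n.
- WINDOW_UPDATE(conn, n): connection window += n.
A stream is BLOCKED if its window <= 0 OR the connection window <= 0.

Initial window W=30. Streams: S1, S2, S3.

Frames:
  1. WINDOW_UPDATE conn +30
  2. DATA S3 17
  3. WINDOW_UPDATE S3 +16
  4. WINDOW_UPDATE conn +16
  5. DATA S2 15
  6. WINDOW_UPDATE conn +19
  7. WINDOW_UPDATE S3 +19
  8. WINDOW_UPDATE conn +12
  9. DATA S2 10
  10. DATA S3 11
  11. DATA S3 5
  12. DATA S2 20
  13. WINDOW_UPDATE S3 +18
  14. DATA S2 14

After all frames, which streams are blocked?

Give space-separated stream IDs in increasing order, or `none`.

Op 1: conn=60 S1=30 S2=30 S3=30 blocked=[]
Op 2: conn=43 S1=30 S2=30 S3=13 blocked=[]
Op 3: conn=43 S1=30 S2=30 S3=29 blocked=[]
Op 4: conn=59 S1=30 S2=30 S3=29 blocked=[]
Op 5: conn=44 S1=30 S2=15 S3=29 blocked=[]
Op 6: conn=63 S1=30 S2=15 S3=29 blocked=[]
Op 7: conn=63 S1=30 S2=15 S3=48 blocked=[]
Op 8: conn=75 S1=30 S2=15 S3=48 blocked=[]
Op 9: conn=65 S1=30 S2=5 S3=48 blocked=[]
Op 10: conn=54 S1=30 S2=5 S3=37 blocked=[]
Op 11: conn=49 S1=30 S2=5 S3=32 blocked=[]
Op 12: conn=29 S1=30 S2=-15 S3=32 blocked=[2]
Op 13: conn=29 S1=30 S2=-15 S3=50 blocked=[2]
Op 14: conn=15 S1=30 S2=-29 S3=50 blocked=[2]

Answer: S2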